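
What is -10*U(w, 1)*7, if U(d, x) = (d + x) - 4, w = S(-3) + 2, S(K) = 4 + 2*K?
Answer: 210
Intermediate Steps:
w = 0 (w = (4 + 2*(-3)) + 2 = (4 - 6) + 2 = -2 + 2 = 0)
U(d, x) = -4 + d + x
-10*U(w, 1)*7 = -10*(-4 + 0 + 1)*7 = -10*(-3)*7 = 30*7 = 210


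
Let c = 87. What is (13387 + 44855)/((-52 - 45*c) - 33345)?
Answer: -29121/18656 ≈ -1.5609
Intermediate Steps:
(13387 + 44855)/((-52 - 45*c) - 33345) = (13387 + 44855)/((-52 - 45*87) - 33345) = 58242/((-52 - 3915) - 33345) = 58242/(-3967 - 33345) = 58242/(-37312) = 58242*(-1/37312) = -29121/18656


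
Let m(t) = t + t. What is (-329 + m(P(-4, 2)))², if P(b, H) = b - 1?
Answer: 114921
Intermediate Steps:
P(b, H) = -1 + b
m(t) = 2*t
(-329 + m(P(-4, 2)))² = (-329 + 2*(-1 - 4))² = (-329 + 2*(-5))² = (-329 - 10)² = (-339)² = 114921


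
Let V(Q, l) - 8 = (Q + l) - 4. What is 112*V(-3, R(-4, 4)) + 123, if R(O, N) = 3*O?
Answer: -1109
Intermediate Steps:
V(Q, l) = 4 + Q + l (V(Q, l) = 8 + ((Q + l) - 4) = 8 + (-4 + Q + l) = 4 + Q + l)
112*V(-3, R(-4, 4)) + 123 = 112*(4 - 3 + 3*(-4)) + 123 = 112*(4 - 3 - 12) + 123 = 112*(-11) + 123 = -1232 + 123 = -1109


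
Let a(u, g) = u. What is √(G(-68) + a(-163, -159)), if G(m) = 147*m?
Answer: I*√10159 ≈ 100.79*I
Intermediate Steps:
√(G(-68) + a(-163, -159)) = √(147*(-68) - 163) = √(-9996 - 163) = √(-10159) = I*√10159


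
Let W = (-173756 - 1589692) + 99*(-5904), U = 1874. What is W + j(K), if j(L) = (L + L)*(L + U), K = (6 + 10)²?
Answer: -1257384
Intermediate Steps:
K = 256 (K = 16² = 256)
j(L) = 2*L*(1874 + L) (j(L) = (L + L)*(L + 1874) = (2*L)*(1874 + L) = 2*L*(1874 + L))
W = -2347944 (W = -1763448 - 584496 = -2347944)
W + j(K) = -2347944 + 2*256*(1874 + 256) = -2347944 + 2*256*2130 = -2347944 + 1090560 = -1257384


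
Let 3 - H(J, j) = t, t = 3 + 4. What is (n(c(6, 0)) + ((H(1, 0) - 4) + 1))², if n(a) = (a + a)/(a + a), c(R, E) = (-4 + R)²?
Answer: 36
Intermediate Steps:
t = 7
n(a) = 1 (n(a) = (2*a)/((2*a)) = (2*a)*(1/(2*a)) = 1)
H(J, j) = -4 (H(J, j) = 3 - 1*7 = 3 - 7 = -4)
(n(c(6, 0)) + ((H(1, 0) - 4) + 1))² = (1 + ((-4 - 4) + 1))² = (1 + (-8 + 1))² = (1 - 7)² = (-6)² = 36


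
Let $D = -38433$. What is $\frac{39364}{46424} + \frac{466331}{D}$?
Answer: $- \frac{5034018433}{446053398} \approx -11.286$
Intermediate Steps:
$\frac{39364}{46424} + \frac{466331}{D} = \frac{39364}{46424} + \frac{466331}{-38433} = 39364 \cdot \frac{1}{46424} + 466331 \left(- \frac{1}{38433}\right) = \frac{9841}{11606} - \frac{466331}{38433} = - \frac{5034018433}{446053398}$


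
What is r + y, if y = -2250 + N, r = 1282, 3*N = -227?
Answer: -3131/3 ≈ -1043.7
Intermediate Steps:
N = -227/3 (N = (⅓)*(-227) = -227/3 ≈ -75.667)
y = -6977/3 (y = -2250 - 227/3 = -6977/3 ≈ -2325.7)
r + y = 1282 - 6977/3 = -3131/3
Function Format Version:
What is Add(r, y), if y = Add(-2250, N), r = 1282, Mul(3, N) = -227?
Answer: Rational(-3131, 3) ≈ -1043.7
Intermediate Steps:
N = Rational(-227, 3) (N = Mul(Rational(1, 3), -227) = Rational(-227, 3) ≈ -75.667)
y = Rational(-6977, 3) (y = Add(-2250, Rational(-227, 3)) = Rational(-6977, 3) ≈ -2325.7)
Add(r, y) = Add(1282, Rational(-6977, 3)) = Rational(-3131, 3)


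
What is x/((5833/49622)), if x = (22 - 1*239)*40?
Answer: -430718960/5833 ≈ -73842.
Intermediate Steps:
x = -8680 (x = (22 - 239)*40 = -217*40 = -8680)
x/((5833/49622)) = -8680/(5833/49622) = -8680/(5833*(1/49622)) = -8680/5833/49622 = -8680*49622/5833 = -430718960/5833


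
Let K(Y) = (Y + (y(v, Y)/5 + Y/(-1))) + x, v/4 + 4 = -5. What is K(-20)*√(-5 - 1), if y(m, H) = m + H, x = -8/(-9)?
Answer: -464*I*√6/45 ≈ -25.257*I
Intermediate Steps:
v = -36 (v = -16 + 4*(-5) = -16 - 20 = -36)
x = 8/9 (x = -8*(-⅑) = 8/9 ≈ 0.88889)
y(m, H) = H + m
K(Y) = -284/45 + Y/5 (K(Y) = (Y + ((Y - 36)/5 + Y/(-1))) + 8/9 = (Y + ((-36 + Y)*(⅕) + Y*(-1))) + 8/9 = (Y + ((-36/5 + Y/5) - Y)) + 8/9 = (Y + (-36/5 - 4*Y/5)) + 8/9 = (-36/5 + Y/5) + 8/9 = -284/45 + Y/5)
K(-20)*√(-5 - 1) = (-284/45 + (⅕)*(-20))*√(-5 - 1) = (-284/45 - 4)*√(-6) = -464*I*√6/45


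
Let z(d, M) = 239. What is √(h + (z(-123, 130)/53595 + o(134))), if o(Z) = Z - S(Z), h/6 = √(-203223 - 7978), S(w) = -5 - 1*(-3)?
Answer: √(43406941845 + 1914949350*I*√211201)/17865 ≈ 38.058 + 36.227*I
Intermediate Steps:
S(w) = -2 (S(w) = -5 + 3 = -2)
h = 6*I*√211201 (h = 6*√(-203223 - 7978) = 6*√(-211201) = 6*(I*√211201) = 6*I*√211201 ≈ 2757.4*I)
o(Z) = 2 + Z (o(Z) = Z - 1*(-2) = Z + 2 = 2 + Z)
√(h + (z(-123, 130)/53595 + o(134))) = √(6*I*√211201 + (239/53595 + (2 + 134))) = √(6*I*√211201 + (239*(1/53595) + 136)) = √(6*I*√211201 + (239/53595 + 136)) = √(6*I*√211201 + 7289159/53595) = √(7289159/53595 + 6*I*√211201)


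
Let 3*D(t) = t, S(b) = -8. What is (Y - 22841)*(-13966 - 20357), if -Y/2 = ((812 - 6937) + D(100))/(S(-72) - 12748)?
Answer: 5000380223329/6378 ≈ 7.8400e+8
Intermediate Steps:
D(t) = t/3
Y = -18275/19134 (Y = -2*((812 - 6937) + (1/3)*100)/(-8 - 12748) = -2*(-6125 + 100/3)/(-12756) = -(-36550)*(-1)/(3*12756) = -2*18275/38268 = -18275/19134 ≈ -0.95511)
(Y - 22841)*(-13966 - 20357) = (-18275/19134 - 22841)*(-13966 - 20357) = -437057969/19134*(-34323) = 5000380223329/6378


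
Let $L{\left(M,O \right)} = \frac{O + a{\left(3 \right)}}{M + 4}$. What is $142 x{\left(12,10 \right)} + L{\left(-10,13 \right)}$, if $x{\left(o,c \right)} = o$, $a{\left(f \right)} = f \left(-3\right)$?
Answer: $\frac{5110}{3} \approx 1703.3$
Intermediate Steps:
$a{\left(f \right)} = - 3 f$
$L{\left(M,O \right)} = \frac{-9 + O}{4 + M}$ ($L{\left(M,O \right)} = \frac{O - 9}{M + 4} = \frac{O - 9}{4 + M} = \frac{-9 + O}{4 + M}$)
$142 x{\left(12,10 \right)} + L{\left(-10,13 \right)} = 142 \cdot 12 + \frac{-9 + 13}{4 - 10} = 1704 + \frac{1}{-6} \cdot 4 = 1704 - \frac{2}{3} = \frac{5110}{3}$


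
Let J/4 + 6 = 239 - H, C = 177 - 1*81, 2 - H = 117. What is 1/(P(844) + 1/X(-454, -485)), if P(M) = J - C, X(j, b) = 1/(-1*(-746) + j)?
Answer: 1/1588 ≈ 0.00062972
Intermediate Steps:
H = -115 (H = 2 - 1*117 = 2 - 117 = -115)
C = 96 (C = 177 - 81 = 96)
J = 1392 (J = -24 + 4*(239 - 1*(-115)) = -24 + 4*(239 + 115) = -24 + 4*354 = -24 + 1416 = 1392)
X(j, b) = 1/(746 + j)
P(M) = 1296 (P(M) = 1392 - 1*96 = 1392 - 96 = 1296)
1/(P(844) + 1/X(-454, -485)) = 1/(1296 + 1/(1/(746 - 454))) = 1/(1296 + 1/(1/292)) = 1/(1296 + 292) = 1/1588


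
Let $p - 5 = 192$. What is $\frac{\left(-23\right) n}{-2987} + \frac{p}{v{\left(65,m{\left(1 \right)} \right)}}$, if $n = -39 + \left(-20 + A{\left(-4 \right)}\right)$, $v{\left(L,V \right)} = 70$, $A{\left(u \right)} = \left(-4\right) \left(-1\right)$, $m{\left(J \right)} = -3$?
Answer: $\frac{499889}{209090} \approx 2.3908$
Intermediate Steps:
$A{\left(u \right)} = 4$
$n = -55$ ($n = -39 + \left(-20 + 4\right) = -39 - 16 = -55$)
$p = 197$ ($p = 5 + 192 = 197$)
$\frac{\left(-23\right) n}{-2987} + \frac{p}{v{\left(65,m{\left(1 \right)} \right)}} = \frac{\left(-23\right) \left(-55\right)}{-2987} + \frac{197}{70} = 1265 \left(- \frac{1}{2987}\right) + 197 \cdot \frac{1}{70} = - \frac{1265}{2987} + \frac{197}{70} = \frac{499889}{209090}$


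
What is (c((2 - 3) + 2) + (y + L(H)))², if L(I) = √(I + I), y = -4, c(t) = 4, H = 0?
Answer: 0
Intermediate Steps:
L(I) = √2*√I (L(I) = √(2*I) = √2*√I)
(c((2 - 3) + 2) + (y + L(H)))² = (4 + (-4 + √2*√0))² = (4 + (-4 + √2*0))² = (4 + (-4 + 0))² = (4 - 4)² = 0² = 0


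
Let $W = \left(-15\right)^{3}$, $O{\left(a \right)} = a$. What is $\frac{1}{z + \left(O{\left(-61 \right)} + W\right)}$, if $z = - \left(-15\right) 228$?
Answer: $- \frac{1}{16} \approx -0.0625$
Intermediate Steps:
$W = -3375$
$z = 3420$ ($z = \left(-1\right) \left(-3420\right) = 3420$)
$\frac{1}{z + \left(O{\left(-61 \right)} + W\right)} = \frac{1}{3420 - 3436} = \frac{1}{-16} = - \frac{1}{16}$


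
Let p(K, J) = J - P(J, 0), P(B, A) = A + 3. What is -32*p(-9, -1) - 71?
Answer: 57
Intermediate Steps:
P(B, A) = 3 + A
p(K, J) = -3 + J (p(K, J) = J - (3 + 0) = J - 1*3 = J - 3 = -3 + J)
-32*p(-9, -1) - 71 = -32*(-3 - 1) - 71 = -32*(-4) - 71 = 128 - 71 = 57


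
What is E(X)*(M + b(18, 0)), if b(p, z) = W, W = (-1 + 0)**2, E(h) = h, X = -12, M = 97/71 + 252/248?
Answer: -89334/2201 ≈ -40.588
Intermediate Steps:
M = 10487/4402 (M = 97*(1/71) + 252*(1/248) = 97/71 + 63/62 = 10487/4402 ≈ 2.3823)
W = 1 (W = (-1)**2 = 1)
b(p, z) = 1
E(X)*(M + b(18, 0)) = -12*(10487/4402 + 1) = -12*14889/4402 = -89334/2201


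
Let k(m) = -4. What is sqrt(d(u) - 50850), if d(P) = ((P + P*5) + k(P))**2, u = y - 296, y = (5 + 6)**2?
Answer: 7*sqrt(21634) ≈ 1029.6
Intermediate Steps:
y = 121 (y = 11**2 = 121)
u = -175 (u = 121 - 296 = -175)
d(P) = (-4 + 6*P)**2 (d(P) = ((P + P*5) - 4)**2 = ((P + 5*P) - 4)**2 = (6*P - 4)**2 = (-4 + 6*P)**2)
sqrt(d(u) - 50850) = sqrt(4*(-2 + 3*(-175))**2 - 50850) = sqrt(4*(-2 - 525)**2 - 50850) = sqrt(4*(-527)**2 - 50850) = sqrt(4*277729 - 50850) = sqrt(1110916 - 50850) = sqrt(1060066) = 7*sqrt(21634)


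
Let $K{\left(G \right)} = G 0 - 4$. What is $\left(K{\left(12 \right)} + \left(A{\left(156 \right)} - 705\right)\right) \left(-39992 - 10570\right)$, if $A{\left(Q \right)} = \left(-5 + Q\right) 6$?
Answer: $-9960714$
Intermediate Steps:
$A{\left(Q \right)} = -30 + 6 Q$
$K{\left(G \right)} = -4$ ($K{\left(G \right)} = 0 - 4 = -4$)
$\left(K{\left(12 \right)} + \left(A{\left(156 \right)} - 705\right)\right) \left(-39992 - 10570\right) = \left(-4 + \left(\left(-30 + 6 \cdot 156\right) - 705\right)\right) \left(-39992 - 10570\right) = \left(-4 + \left(\left(-30 + 936\right) - 705\right)\right) \left(-50562\right) = \left(-4 + \left(906 - 705\right)\right) \left(-50562\right) = \left(-4 + 201\right) \left(-50562\right) = 197 \left(-50562\right) = -9960714$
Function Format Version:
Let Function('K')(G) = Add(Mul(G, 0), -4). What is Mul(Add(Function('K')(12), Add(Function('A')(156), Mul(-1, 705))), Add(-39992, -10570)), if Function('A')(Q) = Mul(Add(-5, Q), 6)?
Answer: -9960714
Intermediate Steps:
Function('A')(Q) = Add(-30, Mul(6, Q))
Function('K')(G) = -4 (Function('K')(G) = Add(0, -4) = -4)
Mul(Add(Function('K')(12), Add(Function('A')(156), Mul(-1, 705))), Add(-39992, -10570)) = Mul(Add(-4, Add(Add(-30, Mul(6, 156)), Mul(-1, 705))), Add(-39992, -10570)) = Mul(Add(-4, Add(Add(-30, 936), -705)), -50562) = Mul(Add(-4, Add(906, -705)), -50562) = Mul(Add(-4, 201), -50562) = Mul(197, -50562) = -9960714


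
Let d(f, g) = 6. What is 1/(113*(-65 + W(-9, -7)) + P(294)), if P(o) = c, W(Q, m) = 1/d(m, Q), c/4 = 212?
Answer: -6/38869 ≈ -0.00015436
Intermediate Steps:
c = 848 (c = 4*212 = 848)
W(Q, m) = ⅙ (W(Q, m) = 1/6 = ⅙)
P(o) = 848
1/(113*(-65 + W(-9, -7)) + P(294)) = 1/(113*(-65 + ⅙) + 848) = 1/(113*(-389/6) + 848) = 1/(-43957/6 + 848) = 1/(-38869/6) = -6/38869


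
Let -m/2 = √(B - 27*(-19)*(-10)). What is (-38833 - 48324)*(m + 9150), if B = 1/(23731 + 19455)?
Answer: -797486550 + 87157*I*√9567606914294/21593 ≈ -7.9749e+8 + 1.2485e+7*I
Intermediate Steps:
B = 1/43186 ≈ 2.3156e-5
m = -I*√9567606914294/21593 (m = -2*√(1/43186 - 27*(-19)*(-10)) = -2*√(1/43186 + 513*(-10)) = -2*√(1/43186 - 5130) = -I*√9567606914294/21593 ≈ -143.25*I)
(-38833 - 48324)*(m + 9150) = (-38833 - 48324)*(-I*√9567606914294/21593 + 9150) = -87157*(9150 - I*√9567606914294/21593) = -797486550 + 87157*I*√9567606914294/21593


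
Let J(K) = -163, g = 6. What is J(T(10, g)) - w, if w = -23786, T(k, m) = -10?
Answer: 23623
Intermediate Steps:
J(T(10, g)) - w = -163 - 1*(-23786) = -163 + 23786 = 23623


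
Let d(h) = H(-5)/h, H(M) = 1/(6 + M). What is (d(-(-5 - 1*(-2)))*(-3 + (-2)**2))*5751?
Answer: 1917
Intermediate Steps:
d(h) = 1/h (d(h) = 1/((6 - 5)*h) = 1/(1*h) = 1/h)
(d(-(-5 - 1*(-2)))*(-3 + (-2)**2))*5751 = ((-3 + (-2)**2)/((-(-5 - 1*(-2)))))*5751 = ((-3 + 4)/((-(-5 + 2))))*5751 = (1/(-1*(-3)))*5751 = (1/3)*5751 = 1917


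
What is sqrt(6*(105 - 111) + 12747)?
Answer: sqrt(12711) ≈ 112.74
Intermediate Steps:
sqrt(6*(105 - 111) + 12747) = sqrt(6*(-6) + 12747) = sqrt(-36 + 12747) = sqrt(12711)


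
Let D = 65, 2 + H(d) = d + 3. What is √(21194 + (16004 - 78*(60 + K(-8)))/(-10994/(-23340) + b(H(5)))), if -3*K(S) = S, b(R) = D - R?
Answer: √10298619430014866/694027 ≈ 146.22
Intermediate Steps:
H(d) = 1 + d (H(d) = -2 + (d + 3) = -2 + (3 + d) = 1 + d)
b(R) = 65 - R
K(S) = -S/3
√(21194 + (16004 - 78*(60 + K(-8)))/(-10994/(-23340) + b(H(5)))) = √(21194 + (16004 - 78*(60 - ⅓*(-8)))/(-10994/(-23340) + (65 - (1 + 5)))) = √(21194 + (16004 - 78*(60 + 8/3))/(-10994*(-1/23340) + (65 - 1*6))) = √(21194 + (16004 - 78*188/3)/(5497/11670 + (65 - 6))) = √(21194 + (16004 - 4888)/(5497/11670 + 59)) = √(21194 + 11116/(694027/11670)) = √(21194 + 11116*(11670/694027)) = √(21194 + 129723720/694027) = √(14838931958/694027) = √10298619430014866/694027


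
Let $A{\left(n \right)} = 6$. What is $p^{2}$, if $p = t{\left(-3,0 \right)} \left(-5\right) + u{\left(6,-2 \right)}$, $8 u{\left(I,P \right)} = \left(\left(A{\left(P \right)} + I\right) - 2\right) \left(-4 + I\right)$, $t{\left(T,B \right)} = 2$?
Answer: $\frac{225}{4} \approx 56.25$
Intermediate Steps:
$u{\left(I,P \right)} = \frac{\left(-4 + I\right) \left(4 + I\right)}{8}$ ($u{\left(I,P \right)} = \frac{\left(\left(6 + I\right) - 2\right) \left(-4 + I\right)}{8} = \frac{\left(4 + I\right) \left(-4 + I\right)}{8} = \frac{\left(-4 + I\right) \left(4 + I\right)}{8}$)
$p = - \frac{15}{2}$ ($p = 2 \left(-5\right) - \left(2 - \frac{6^{2}}{8}\right) = -10 + \left(-2 + \frac{1}{8} \cdot 36\right) = -10 + \left(-2 + \frac{9}{2}\right) = -10 + \frac{5}{2} = - \frac{15}{2} \approx -7.5$)
$p^{2} = \left(- \frac{15}{2}\right)^{2} = \frac{225}{4}$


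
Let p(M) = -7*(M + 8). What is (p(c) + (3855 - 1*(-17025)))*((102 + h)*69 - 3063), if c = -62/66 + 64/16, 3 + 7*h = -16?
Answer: 6067154430/77 ≈ 7.8794e+7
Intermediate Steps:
h = -19/7 (h = -3/7 + (⅐)*(-16) = -3/7 - 16/7 = -19/7 ≈ -2.7143)
c = 101/33 (c = -62*1/66 + 64*(1/16) = -31/33 + 4 = 101/33 ≈ 3.0606)
p(M) = -56 - 7*M (p(M) = -7*(8 + M) = -56 - 7*M)
(p(c) + (3855 - 1*(-17025)))*((102 + h)*69 - 3063) = ((-56 - 7*101/33) + (3855 - 1*(-17025)))*((102 - 19/7)*69 - 3063) = ((-56 - 707/33) + (3855 + 17025))*((695/7)*69 - 3063) = (-2555/33 + 20880)*(47955/7 - 3063) = (686485/33)*(26514/7) = 6067154430/77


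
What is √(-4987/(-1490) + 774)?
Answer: √1725788030/1490 ≈ 27.881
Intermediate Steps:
√(-4987/(-1490) + 774) = √(-4987*(-1/1490) + 774) = √(4987/1490 + 774) = √(1158247/1490) = √1725788030/1490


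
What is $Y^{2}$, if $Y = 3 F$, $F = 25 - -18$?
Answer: $16641$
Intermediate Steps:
$F = 43$ ($F = 25 + 18 = 43$)
$Y = 129$ ($Y = 3 \cdot 43 = 129$)
$Y^{2} = 129^{2} = 16641$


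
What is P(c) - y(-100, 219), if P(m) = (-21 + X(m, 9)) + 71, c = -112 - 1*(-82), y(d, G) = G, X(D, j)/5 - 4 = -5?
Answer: -174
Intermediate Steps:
X(D, j) = -5 (X(D, j) = 20 + 5*(-5) = 20 - 25 = -5)
c = -30 (c = -112 + 82 = -30)
P(m) = 45 (P(m) = (-21 - 5) + 71 = -26 + 71 = 45)
P(c) - y(-100, 219) = 45 - 1*219 = 45 - 219 = -174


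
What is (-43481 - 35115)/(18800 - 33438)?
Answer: 39298/7319 ≈ 5.3693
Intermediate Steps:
(-43481 - 35115)/(18800 - 33438) = -78596/(-14638) = -78596*(-1/14638) = 39298/7319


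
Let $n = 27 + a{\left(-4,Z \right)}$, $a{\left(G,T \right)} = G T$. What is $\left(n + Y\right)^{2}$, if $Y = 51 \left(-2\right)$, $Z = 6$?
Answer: $9801$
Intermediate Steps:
$n = 3$ ($n = 27 - 24 = 3$)
$Y = -102$
$\left(n + Y\right)^{2} = \left(3 - 102\right)^{2} = \left(-99\right)^{2} = 9801$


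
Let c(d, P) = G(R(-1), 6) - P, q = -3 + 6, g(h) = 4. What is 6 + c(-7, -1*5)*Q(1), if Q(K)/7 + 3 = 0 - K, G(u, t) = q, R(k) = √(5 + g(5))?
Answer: -218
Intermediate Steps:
R(k) = 3 (R(k) = √(5 + 4) = √9 = 3)
q = 3
G(u, t) = 3
Q(K) = -21 - 7*K (Q(K) = -21 + 7*(0 - K) = -21 + 7*(-K) = -21 - 7*K)
c(d, P) = 3 - P
6 + c(-7, -1*5)*Q(1) = 6 + (3 - (-1)*5)*(-21 - 7*1) = 6 + (3 - 1*(-5))*(-21 - 7) = 6 + (3 + 5)*(-28) = 6 + 8*(-28) = 6 - 224 = -218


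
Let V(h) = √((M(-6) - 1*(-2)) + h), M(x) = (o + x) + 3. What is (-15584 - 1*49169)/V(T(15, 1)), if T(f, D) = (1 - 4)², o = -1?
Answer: -64753*√7/7 ≈ -24474.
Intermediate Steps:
T(f, D) = 9 (T(f, D) = (-3)² = 9)
M(x) = 2 + x (M(x) = (-1 + x) + 3 = 2 + x)
V(h) = √(-2 + h) (V(h) = √(((2 - 6) - 1*(-2)) + h) = √((-4 + 2) + h) = √(-2 + h))
(-15584 - 1*49169)/V(T(15, 1)) = (-15584 - 1*49169)/(√(-2 + 9)) = (-15584 - 49169)/(√7) = -64753*√7/7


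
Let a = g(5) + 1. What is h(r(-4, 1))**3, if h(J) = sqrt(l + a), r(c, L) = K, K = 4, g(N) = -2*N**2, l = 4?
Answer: -135*I*sqrt(5) ≈ -301.87*I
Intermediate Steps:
a = -49 (a = -2*5**2 + 1 = -2*25 + 1 = -50 + 1 = -49)
r(c, L) = 4
h(J) = 3*I*sqrt(5) (h(J) = sqrt(4 - 49) = sqrt(-45) = 3*I*sqrt(5))
h(r(-4, 1))**3 = (3*I*sqrt(5))**3 = -135*I*sqrt(5)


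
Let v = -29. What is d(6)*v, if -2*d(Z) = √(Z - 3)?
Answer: 29*√3/2 ≈ 25.115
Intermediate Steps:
d(Z) = -√(-3 + Z)/2 (d(Z) = -√(Z - 3)/2 = -√(-3 + Z)/2)
d(6)*v = -√(-3 + 6)/2*(-29) = -√3/2*(-29) = 29*√3/2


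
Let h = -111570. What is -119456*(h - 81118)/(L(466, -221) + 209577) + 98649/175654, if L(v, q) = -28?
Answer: 4043178374673413/36808120046 ≈ 1.0984e+5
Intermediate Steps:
-119456*(h - 81118)/(L(466, -221) + 209577) + 98649/175654 = -119456*(-111570 - 81118)/(-28 + 209577) + 98649/175654 = -119456/(209549/(-192688)) + 98649*(1/175654) = -119456/(209549*(-1/192688)) + 98649/175654 = -119456/(-209549/192688) + 98649/175654 = -119456*(-192688/209549) + 98649/175654 = 23017737728/209549 + 98649/175654 = 4043178374673413/36808120046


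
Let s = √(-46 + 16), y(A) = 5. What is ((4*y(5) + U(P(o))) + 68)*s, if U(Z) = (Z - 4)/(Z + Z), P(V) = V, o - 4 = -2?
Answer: 175*I*√30/2 ≈ 479.26*I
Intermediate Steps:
o = 2 (o = 4 - 2 = 2)
s = I*√30 (s = √(-30) = I*√30 ≈ 5.4772*I)
U(Z) = (-4 + Z)/(2*Z) (U(Z) = (-4 + Z)/((2*Z)) = (-4 + Z)*(1/(2*Z)) = (-4 + Z)/(2*Z))
((4*y(5) + U(P(o))) + 68)*s = ((4*5 + (½)*(-4 + 2)/2) + 68)*(I*√30) = ((20 + (½)*(½)*(-2)) + 68)*(I*√30) = ((20 - ½) + 68)*(I*√30) = (39/2 + 68)*(I*√30) = 175*(I*√30)/2 = 175*I*√30/2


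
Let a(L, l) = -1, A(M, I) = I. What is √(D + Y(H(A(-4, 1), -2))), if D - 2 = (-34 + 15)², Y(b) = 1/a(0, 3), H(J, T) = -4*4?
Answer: √362 ≈ 19.026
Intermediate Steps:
H(J, T) = -16
Y(b) = -1 (Y(b) = 1/(-1) = -1)
D = 363 (D = 2 + (-34 + 15)² = 2 + (-19)² = 2 + 361 = 363)
√(D + Y(H(A(-4, 1), -2))) = √(363 - 1) = √362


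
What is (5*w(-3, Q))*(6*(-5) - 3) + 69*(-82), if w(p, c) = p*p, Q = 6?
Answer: -7143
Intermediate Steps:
w(p, c) = p²
(5*w(-3, Q))*(6*(-5) - 3) + 69*(-82) = (5*(-3)²)*(6*(-5) - 3) + 69*(-82) = (5*9)*(-30 - 3) - 5658 = 45*(-33) - 5658 = -1485 - 5658 = -7143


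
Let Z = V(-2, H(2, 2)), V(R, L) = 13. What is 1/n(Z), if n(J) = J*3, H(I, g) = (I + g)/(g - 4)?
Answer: 1/39 ≈ 0.025641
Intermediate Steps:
H(I, g) = (I + g)/(-4 + g)
Z = 13
n(J) = 3*J
1/n(Z) = 1/(3*13) = 1/39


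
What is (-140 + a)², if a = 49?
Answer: 8281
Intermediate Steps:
(-140 + a)² = (-140 + 49)² = (-91)² = 8281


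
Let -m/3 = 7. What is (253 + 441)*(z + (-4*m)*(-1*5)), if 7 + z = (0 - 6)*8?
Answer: -329650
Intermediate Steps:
m = -21 (m = -3*7 = -21)
z = -55 (z = -7 + (0 - 6)*8 = -7 - 6*8 = -7 - 48 = -55)
(253 + 441)*(z + (-4*m)*(-1*5)) = (253 + 441)*(-55 + (-4*(-21))*(-1*5)) = 694*(-55 + 84*(-5)) = 694*(-55 - 420) = 694*(-475) = -329650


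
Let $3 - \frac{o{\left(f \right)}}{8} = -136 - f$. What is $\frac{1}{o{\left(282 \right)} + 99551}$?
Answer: $\frac{1}{102919} \approx 9.7164 \cdot 10^{-6}$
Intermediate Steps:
$o{\left(f \right)} = 1112 + 8 f$ ($o{\left(f \right)} = 24 - 8 \left(-136 - f\right) = 24 + \left(1088 + 8 f\right) = 1112 + 8 f$)
$\frac{1}{o{\left(282 \right)} + 99551} = \frac{1}{\left(1112 + 8 \cdot 282\right) + 99551} = \frac{1}{\left(1112 + 2256\right) + 99551} = \frac{1}{3368 + 99551} = \frac{1}{102919}$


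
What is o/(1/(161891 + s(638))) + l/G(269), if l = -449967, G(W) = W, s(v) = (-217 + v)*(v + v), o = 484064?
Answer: 91030366083825/269 ≈ 3.3840e+11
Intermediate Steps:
s(v) = 2*v*(-217 + v) (s(v) = (-217 + v)*(2*v) = 2*v*(-217 + v))
o/(1/(161891 + s(638))) + l/G(269) = 484064/(1/(161891 + 2*638*(-217 + 638))) - 449967/269 = 484064/(1/(161891 + 2*638*421)) - 449967*1/269 = 484064/(1/(161891 + 537196)) - 449967/269 = 484064/(1/699087) - 449967/269 = 484064*699087 - 449967/269 = 338402849568 - 449967/269 = 91030366083825/269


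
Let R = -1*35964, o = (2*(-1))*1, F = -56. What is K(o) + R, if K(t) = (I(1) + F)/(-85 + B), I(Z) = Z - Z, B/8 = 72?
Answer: -17658380/491 ≈ -35964.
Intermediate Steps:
B = 576 (B = 8*72 = 576)
o = -2 (o = -2*1 = -2)
I(Z) = 0
R = -35964
K(t) = -56/491 (K(t) = (0 - 56)/(-85 + 576) = -56/491)
K(o) + R = -56/491 - 35964 = -17658380/491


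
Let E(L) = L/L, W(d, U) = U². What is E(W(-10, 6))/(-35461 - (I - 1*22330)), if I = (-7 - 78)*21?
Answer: -1/11346 ≈ -8.8137e-5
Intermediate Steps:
E(L) = 1
I = -1785 (I = -85*21 = -1785)
E(W(-10, 6))/(-35461 - (I - 1*22330)) = 1/(-35461 - (-1785 - 1*22330)) = 1/(-35461 - (-1785 - 22330)) = 1/(-35461 - 1*(-24115)) = 1/(-35461 + 24115) = 1/(-11346) = 1*(-1/11346) = -1/11346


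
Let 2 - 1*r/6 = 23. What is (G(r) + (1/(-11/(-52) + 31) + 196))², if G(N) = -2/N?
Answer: 44647800973801/1161650889 ≈ 38435.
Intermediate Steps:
r = -126 (r = 12 - 6*23 = 12 - 138 = -126)
(G(r) + (1/(-11/(-52) + 31) + 196))² = (-2/(-126) + (1/(-11/(-52) + 31) + 196))² = (-2*(-1/126) + (1/(-11*(-1/52) + 31) + 196))² = (1/63 + (1/(11/52 + 31) + 196))² = (1/63 + (1/(1623/52) + 196))² = (1/63 + (52/1623 + 196))² = (1/63 + 318160/1623)² = (6681901/34083)² = 44647800973801/1161650889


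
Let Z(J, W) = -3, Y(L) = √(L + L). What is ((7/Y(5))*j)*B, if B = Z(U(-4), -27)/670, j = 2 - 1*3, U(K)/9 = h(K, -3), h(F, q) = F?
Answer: 21*√10/6700 ≈ 0.0099116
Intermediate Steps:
U(K) = 9*K
Y(L) = √2*√L (Y(L) = √(2*L) = √2*√L)
j = -1 (j = 2 - 3 = -1)
B = -3/670 ≈ -0.0044776
((7/Y(5))*j)*B = ((7/((√2*√5)))*(-1))*(-3/670) = ((7/(√10))*(-1))*(-3/670) = ((7*(√10/10))*(-1))*(-3/670) = ((7*√10/10)*(-1))*(-3/670) = -7*√10/10*(-3/670) = 21*√10/6700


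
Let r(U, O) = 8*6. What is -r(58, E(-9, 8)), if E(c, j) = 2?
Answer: -48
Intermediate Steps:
r(U, O) = 48
-r(58, E(-9, 8)) = -1*48 = -48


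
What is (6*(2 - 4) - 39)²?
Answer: 2601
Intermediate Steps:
(6*(2 - 4) - 39)² = (6*(-2) - 39)² = (-12 - 39)² = (-51)² = 2601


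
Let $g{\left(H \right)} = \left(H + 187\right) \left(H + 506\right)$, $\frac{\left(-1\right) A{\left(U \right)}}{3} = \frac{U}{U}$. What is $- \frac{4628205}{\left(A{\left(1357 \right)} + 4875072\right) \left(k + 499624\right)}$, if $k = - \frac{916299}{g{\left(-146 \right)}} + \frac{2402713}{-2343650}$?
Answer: $- \frac{592963464771000}{312021521295088413419} \approx -1.9004 \cdot 10^{-6}$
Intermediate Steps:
$A{\left(U \right)} = -3$ ($A{\left(U \right)} = - 3 \frac{U}{U} = \left(-3\right) 1 = -3$)
$g{\left(H \right)} = \left(187 + H\right) \left(506 + H\right)$
$k = - \frac{24254979947}{384358600}$ ($k = - \frac{916299}{94622 + \left(-146\right)^{2} + 693 \left(-146\right)} + \frac{2402713}{-2343650} = - \frac{916299}{94622 + 21316 - 101178} + 2402713 \left(- \frac{1}{2343650}\right) = - \frac{916299}{14760} - \frac{2402713}{2343650} = \left(-916299\right) \frac{1}{14760} - \frac{2402713}{2343650} = - \frac{101811}{1640} - \frac{2402713}{2343650} = - \frac{24254979947}{384358600} \approx -63.105$)
$- \frac{4628205}{\left(A{\left(1357 \right)} + 4875072\right) \left(k + 499624\right)} = - \frac{4628205}{\left(-3 + 4875072\right) \left(- \frac{24254979947}{384358600} + 499624\right)} = - \frac{4628205}{4875069 \cdot \frac{192010526186453}{384358600}} = - \frac{4628205}{\frac{936064563885265240257}{384358600}} = \left(-4628205\right) \frac{384358600}{936064563885265240257} = - \frac{592963464771000}{312021521295088413419}$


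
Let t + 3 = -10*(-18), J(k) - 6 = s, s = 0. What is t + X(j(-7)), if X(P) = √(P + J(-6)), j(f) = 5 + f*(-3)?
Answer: 177 + 4*√2 ≈ 182.66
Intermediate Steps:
J(k) = 6 (J(k) = 6 + 0 = 6)
j(f) = 5 - 3*f
X(P) = √(6 + P) (X(P) = √(P + 6) = √(6 + P))
t = 177 (t = -3 - 10*(-18) = -3 + 180 = 177)
t + X(j(-7)) = 177 + √(6 + (5 - 3*(-7))) = 177 + √(6 + (5 + 21)) = 177 + √(6 + 26) = 177 + √32 = 177 + 4*√2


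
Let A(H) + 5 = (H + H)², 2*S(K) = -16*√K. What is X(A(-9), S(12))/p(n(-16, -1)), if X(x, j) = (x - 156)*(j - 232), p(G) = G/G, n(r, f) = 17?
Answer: -37816 - 2608*√3 ≈ -42333.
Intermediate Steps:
S(K) = -8*√K (S(K) = (-16*√K)/2 = -8*√K)
p(G) = 1
A(H) = -5 + 4*H² (A(H) = -5 + (H + H)² = -5 + (2*H)² = -5 + 4*H²)
X(x, j) = (-232 + j)*(-156 + x) (X(x, j) = (-156 + x)*(-232 + j) = (-232 + j)*(-156 + x))
X(A(-9), S(12))/p(n(-16, -1)) = (36192 - 232*(-5 + 4*(-9)²) - (-1248)*√12 + (-16*√3)*(-5 + 4*(-9)²))/1 = (36192 - 232*(-5 + 4*81) - (-1248)*2*√3 + (-16*√3)*(-5 + 4*81))*1 = (36192 - 232*(-5 + 324) - (-2496)*√3 + (-16*√3)*(-5 + 324))*1 = (36192 - 232*319 + 2496*√3 - 16*√3*319)*1 = (36192 - 74008 + 2496*√3 - 5104*√3)*1 = (-37816 - 2608*√3)*1 = -37816 - 2608*√3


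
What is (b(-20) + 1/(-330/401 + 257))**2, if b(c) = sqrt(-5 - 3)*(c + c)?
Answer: (401 - 8218160*I*sqrt(2))**2/10552836529 ≈ -12800.0 - 0.88327*I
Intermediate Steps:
b(c) = 4*I*c*sqrt(2) (b(c) = sqrt(-8)*(2*c) = (2*I*sqrt(2))*(2*c) = 4*I*c*sqrt(2))
(b(-20) + 1/(-330/401 + 257))**2 = (4*I*(-20)*sqrt(2) + 1/(-330/401 + 257))**2 = (-80*I*sqrt(2) + 1/(-330*1/401 + 257))**2 = (-80*I*sqrt(2) + 1/(-330/401 + 257))**2 = (-80*I*sqrt(2) + 1/(102727/401))**2 = (-80*I*sqrt(2) + 401/102727)**2 = (401/102727 - 80*I*sqrt(2))**2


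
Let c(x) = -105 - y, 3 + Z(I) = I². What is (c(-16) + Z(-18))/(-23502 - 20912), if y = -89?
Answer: -305/44414 ≈ -0.0068672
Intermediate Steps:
Z(I) = -3 + I²
c(x) = -16 (c(x) = -105 - 1*(-89) = -105 + 89 = -16)
(c(-16) + Z(-18))/(-23502 - 20912) = (-16 + (-3 + (-18)²))/(-23502 - 20912) = (-16 + (-3 + 324))/(-44414) = (-16 + 321)*(-1/44414) = 305*(-1/44414) = -305/44414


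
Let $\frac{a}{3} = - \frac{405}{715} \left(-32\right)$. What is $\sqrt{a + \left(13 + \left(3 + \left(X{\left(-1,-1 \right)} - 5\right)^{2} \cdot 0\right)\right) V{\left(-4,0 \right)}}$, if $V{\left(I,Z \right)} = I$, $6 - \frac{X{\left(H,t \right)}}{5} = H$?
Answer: $\frac{4 i \sqrt{12298}}{143} \approx 3.102 i$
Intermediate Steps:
$X{\left(H,t \right)} = 30 - 5 H$
$a = \frac{7776}{143}$ ($a = 3 - \frac{405}{715} \left(-32\right) = 3 \left(-405\right) \frac{1}{715} \left(-32\right) = 3 \left(\left(- \frac{81}{143}\right) \left(-32\right)\right) = 3 \cdot \frac{2592}{143} = \frac{7776}{143} \approx 54.378$)
$\sqrt{a + \left(13 + \left(3 + \left(X{\left(-1,-1 \right)} - 5\right)^{2} \cdot 0\right)\right) V{\left(-4,0 \right)}} = \sqrt{\frac{7776}{143} + \left(13 + \left(3 + \left(\left(30 - -5\right) - 5\right)^{2} \cdot 0\right)\right) \left(-4\right)} = \sqrt{\frac{7776}{143} + \left(13 + \left(3 + \left(\left(30 + 5\right) - 5\right)^{2} \cdot 0\right)\right) \left(-4\right)} = \sqrt{\frac{7776}{143} + \left(13 + \left(3 + \left(35 - 5\right)^{2} \cdot 0\right)\right) \left(-4\right)} = \sqrt{\frac{7776}{143} + \left(13 + \left(3 + 30^{2} \cdot 0\right)\right) \left(-4\right)} = \sqrt{\frac{7776}{143} + \left(13 + \left(3 + 900 \cdot 0\right)\right) \left(-4\right)} = \sqrt{\frac{7776}{143} + \left(13 + \left(3 + 0\right)\right) \left(-4\right)} = \sqrt{\frac{7776}{143} + \left(13 + 3\right) \left(-4\right)} = \sqrt{\frac{7776}{143} + 16 \left(-4\right)} = \sqrt{\frac{7776}{143} - 64} = \sqrt{- \frac{1376}{143}} = \frac{4 i \sqrt{12298}}{143}$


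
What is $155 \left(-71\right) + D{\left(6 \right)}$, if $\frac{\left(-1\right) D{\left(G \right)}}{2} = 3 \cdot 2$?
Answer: $-11017$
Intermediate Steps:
$D{\left(G \right)} = -12$ ($D{\left(G \right)} = - 2 \cdot 3 \cdot 2 = \left(-2\right) 6 = -12$)
$155 \left(-71\right) + D{\left(6 \right)} = 155 \left(-71\right) - 12 = -11005 - 12 = -11017$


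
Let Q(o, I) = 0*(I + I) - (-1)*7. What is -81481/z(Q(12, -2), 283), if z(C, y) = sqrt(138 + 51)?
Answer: -81481*sqrt(21)/63 ≈ -5926.9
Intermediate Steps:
Q(o, I) = 7 (Q(o, I) = 0*(2*I) - 1*(-7) = 0 + 7 = 7)
z(C, y) = 3*sqrt(21) (z(C, y) = sqrt(189) = 3*sqrt(21))
-81481/z(Q(12, -2), 283) = -81481*sqrt(21)/63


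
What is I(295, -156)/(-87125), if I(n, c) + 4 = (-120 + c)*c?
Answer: -43052/87125 ≈ -0.49414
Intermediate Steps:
I(n, c) = -4 + c*(-120 + c) (I(n, c) = -4 + (-120 + c)*c = -4 + c*(-120 + c))
I(295, -156)/(-87125) = (-4 + (-156)² - 120*(-156))/(-87125) = (-4 + 24336 + 18720)*(-1/87125) = 43052*(-1/87125) = -43052/87125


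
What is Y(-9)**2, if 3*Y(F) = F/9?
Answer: 1/9 ≈ 0.11111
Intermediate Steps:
Y(F) = F/27 (Y(F) = (F/9)/3 = F/27)
Y(-9)**2 = ((1/27)*(-9))**2 = (-1/3)**2 = 1/9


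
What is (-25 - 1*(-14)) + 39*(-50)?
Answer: -1961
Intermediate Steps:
(-25 - 1*(-14)) + 39*(-50) = (-25 + 14) - 1950 = -11 - 1950 = -1961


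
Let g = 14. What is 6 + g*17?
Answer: 244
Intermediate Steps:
6 + g*17 = 6 + 14*17 = 6 + 238 = 244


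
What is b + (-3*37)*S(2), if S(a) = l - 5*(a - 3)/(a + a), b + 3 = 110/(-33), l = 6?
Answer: -9733/12 ≈ -811.08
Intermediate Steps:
b = -19/3 (b = -3 + 110/(-33) = -3 + 110*(-1/33) = -3 - 10/3 = -19/3 ≈ -6.3333)
S(a) = 6 - 5*(-3 + a)/(2*a) (S(a) = 6 - 5*(a - 3)/(a + a) = 6 - 5*(-3 + a)/(2*a))
b + (-3*37)*S(2) = -19/3 + (-3*37)*((1/2)*(15 + 7*2)/2) = -19/3 - 111*(15 + 14)/(2*2) = -19/3 - 111*29/(2*2) = -19/3 - 111*29/4 = -19/3 - 3219/4 = -9733/12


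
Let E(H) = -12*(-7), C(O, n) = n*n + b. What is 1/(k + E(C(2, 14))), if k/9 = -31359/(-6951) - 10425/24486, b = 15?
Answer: 2701622/326278005 ≈ 0.0082801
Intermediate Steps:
C(O, n) = 15 + n² (C(O, n) = n*n + 15 = n² + 15 = 15 + n²)
E(H) = 84
k = 99341757/2701622 (k = 9*(-31359/(-6951) - 10425/24486) = 9*(-31359*(-1/6951) - 10425*1/24486) = 9*(10453/2317 - 3475/8162) = 9*(11037973/2701622) = 99341757/2701622 ≈ 36.771)
1/(k + E(C(2, 14))) = 1/(99341757/2701622 + 84) = 1/(326278005/2701622) = 2701622/326278005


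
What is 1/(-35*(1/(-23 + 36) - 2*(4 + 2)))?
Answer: 13/5425 ≈ 0.0023963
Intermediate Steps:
1/(-35*(1/(-23 + 36) - 2*(4 + 2))) = 1/(-35*(1/13 - 2*6)) = 1/(-35*(1/13 - 12)) = 1/(-35*(-155/13)) = 1/(5425/13) = 13/5425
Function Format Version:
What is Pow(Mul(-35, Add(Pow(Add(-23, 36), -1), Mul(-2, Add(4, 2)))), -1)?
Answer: Rational(13, 5425) ≈ 0.0023963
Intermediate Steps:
Pow(Mul(-35, Add(Pow(Add(-23, 36), -1), Mul(-2, Add(4, 2)))), -1) = Pow(Mul(-35, Add(Pow(13, -1), Mul(-2, 6))), -1) = Pow(Mul(-35, Add(Rational(1, 13), -12)), -1) = Pow(Mul(-35, Rational(-155, 13)), -1) = Pow(Rational(5425, 13), -1) = Rational(13, 5425)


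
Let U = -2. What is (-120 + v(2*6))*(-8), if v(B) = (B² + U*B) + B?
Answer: -96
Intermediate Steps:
v(B) = B² - B (v(B) = (B² - 2*B) + B = B² - B)
(-120 + v(2*6))*(-8) = (-120 + (2*6)*(-1 + 2*6))*(-8) = (-120 + 12*(-1 + 12))*(-8) = (-120 + 12*11)*(-8) = (-120 + 132)*(-8) = 12*(-8) = -96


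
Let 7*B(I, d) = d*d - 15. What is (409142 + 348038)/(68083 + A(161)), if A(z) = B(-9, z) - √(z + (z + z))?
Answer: 1331655873310/126246580751 + 18550910*√483/126246580751 ≈ 10.551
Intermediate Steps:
B(I, d) = -15/7 + d²/7 (B(I, d) = (d*d - 15)/7 = (d² - 15)/7 = (-15 + d²)/7 = -15/7 + d²/7)
A(z) = -15/7 + z²/7 - √3*√z (A(z) = (-15/7 + z²/7) - √(z + (z + z)) = (-15/7 + z²/7) - √(z + 2*z) = (-15/7 + z²/7) - √(3*z) = (-15/7 + z²/7) - √3*√z = -15/7 + z²/7 - √3*√z)
(409142 + 348038)/(68083 + A(161)) = (409142 + 348038)/(68083 + (-15/7 + (⅐)*161² - √3*√161)) = 757180/(68083 + (-15/7 + (⅐)*25921 - √483)) = 757180/(68083 + (-15/7 + 3703 - √483)) = 757180/(68083 + (25906/7 - √483)) = 757180/(502487/7 - √483)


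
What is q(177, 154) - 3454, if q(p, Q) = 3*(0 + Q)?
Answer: -2992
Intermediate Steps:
q(p, Q) = 3*Q
q(177, 154) - 3454 = 3*154 - 3454 = 462 - 3454 = -2992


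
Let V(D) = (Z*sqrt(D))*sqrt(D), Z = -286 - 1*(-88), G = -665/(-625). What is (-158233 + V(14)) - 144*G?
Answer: -20144777/125 ≈ -1.6116e+5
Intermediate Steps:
G = 133/125 (G = -665*(-1/625) = 133/125 ≈ 1.0640)
Z = -198 (Z = -286 + 88 = -198)
V(D) = -198*D (V(D) = (-198*sqrt(D))*sqrt(D) = -198*D)
(-158233 + V(14)) - 144*G = (-158233 - 198*14) - 144*133/125 = (-158233 - 2772) - 19152/125 = -161005 - 19152/125 = -20144777/125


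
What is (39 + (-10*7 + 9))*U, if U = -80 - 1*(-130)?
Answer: -1100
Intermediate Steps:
U = 50 (U = -80 + 130 = 50)
(39 + (-10*7 + 9))*U = (39 + (-10*7 + 9))*50 = (39 + (-70 + 9))*50 = (39 - 61)*50 = -22*50 = -1100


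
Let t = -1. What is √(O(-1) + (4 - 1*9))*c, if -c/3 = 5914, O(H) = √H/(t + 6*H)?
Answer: -17742*√(-245 - 7*I)/7 ≈ -566.69 + 39676.0*I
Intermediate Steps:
O(H) = √H/(-1 + 6*H)
c = -17742 (c = -3*5914 = -17742)
√(O(-1) + (4 - 1*9))*c = √(√(-1)/(-1 + 6*(-1)) + (4 - 1*9))*(-17742) = √(I/(-1 - 6) + (4 - 9))*(-17742) = √(I/(-7) - 5)*(-17742) = √(I*(-⅐) - 5)*(-17742) = √(-I/7 - 5)*(-17742) = √(-5 - I/7)*(-17742) = -17742*√(-5 - I/7)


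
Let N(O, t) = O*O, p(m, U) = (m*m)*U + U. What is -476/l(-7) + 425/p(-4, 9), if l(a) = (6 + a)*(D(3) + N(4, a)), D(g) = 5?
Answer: 229/9 ≈ 25.444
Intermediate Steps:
p(m, U) = U + U*m² (p(m, U) = m²*U + U = U*m² + U = U + U*m²)
N(O, t) = O²
l(a) = 126 + 21*a (l(a) = (6 + a)*(5 + 4²) = (6 + a)*(5 + 16) = (6 + a)*21 = 126 + 21*a)
-476/l(-7) + 425/p(-4, 9) = -476/(126 + 21*(-7)) + 425/((9*(1 + (-4)²))) = -476/(126 - 147) + 425/((9*(1 + 16))) = -476/(-21) + 425/((9*17)) = -476*(-1/21) + 425/153 = 68/3 + 425*(1/153) = 68/3 + 25/9 = 229/9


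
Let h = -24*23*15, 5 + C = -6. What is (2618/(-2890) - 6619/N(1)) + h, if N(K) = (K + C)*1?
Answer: -1295231/170 ≈ -7619.0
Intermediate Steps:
C = -11 (C = -5 - 6 = -11)
h = -8280 (h = -552*15 = -8280)
N(K) = -11 + K (N(K) = (K - 11)*1 = (-11 + K)*1 = -11 + K)
(2618/(-2890) - 6619/N(1)) + h = (2618/(-2890) - 6619/(-11 + 1)) - 8280 = (2618*(-1/2890) - 6619/(-10)) - 8280 = (-77/85 - 6619*(-1/10)) - 8280 = (-77/85 + 6619/10) - 8280 = 112369/170 - 8280 = -1295231/170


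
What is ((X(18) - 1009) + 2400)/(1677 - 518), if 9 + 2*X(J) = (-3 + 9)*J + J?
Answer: 2899/2318 ≈ 1.2506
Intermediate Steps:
X(J) = -9/2 + 7*J/2 (X(J) = -9/2 + ((-3 + 9)*J + J)/2 = -9/2 + (6*J + J)/2 = -9/2 + (7*J)/2 = -9/2 + 7*J/2)
((X(18) - 1009) + 2400)/(1677 - 518) = (((-9/2 + (7/2)*18) - 1009) + 2400)/(1677 - 518) = (((-9/2 + 63) - 1009) + 2400)/1159 = ((117/2 - 1009) + 2400)*(1/1159) = (-1901/2 + 2400)*(1/1159) = (2899/2)*(1/1159) = 2899/2318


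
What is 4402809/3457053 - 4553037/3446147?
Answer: -21013451594/441241215733 ≈ -0.047624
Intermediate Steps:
4402809/3457053 - 4553037/3446147 = 4402809*(1/3457053) - 4553037*1/3446147 = 163067/128039 - 4553037/3446147 = -21013451594/441241215733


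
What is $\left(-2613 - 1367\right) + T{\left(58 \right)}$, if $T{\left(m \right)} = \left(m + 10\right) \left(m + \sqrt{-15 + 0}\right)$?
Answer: $-36 + 68 i \sqrt{15} \approx -36.0 + 263.36 i$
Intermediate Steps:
$T{\left(m \right)} = \left(10 + m\right) \left(m + i \sqrt{15}\right)$ ($T{\left(m \right)} = \left(10 + m\right) \left(m + \sqrt{-15}\right) = \left(10 + m\right) \left(m + i \sqrt{15}\right)$)
$\left(-2613 - 1367\right) + T{\left(58 \right)} = \left(-2613 - 1367\right) + \left(58^{2} + 10 \cdot 58 + 10 i \sqrt{15} + i 58 \sqrt{15}\right) = -3980 + \left(3364 + 580 + 10 i \sqrt{15} + 58 i \sqrt{15}\right) = -3980 + \left(3944 + 68 i \sqrt{15}\right) = -36 + 68 i \sqrt{15}$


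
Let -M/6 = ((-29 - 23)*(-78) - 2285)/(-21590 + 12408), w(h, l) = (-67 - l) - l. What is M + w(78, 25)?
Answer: -531834/4591 ≈ -115.84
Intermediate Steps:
w(h, l) = -67 - 2*l
M = 5313/4591 (M = -6*((-29 - 23)*(-78) - 2285)/(-21590 + 12408) = -6*(-52*(-78) - 2285)/(-9182) = -6*(4056 - 2285)*(-1)/9182 = -10626*(-1)/9182 = -6*(-1771/9182) = 5313/4591 ≈ 1.1573)
M + w(78, 25) = 5313/4591 + (-67 - 2*25) = 5313/4591 + (-67 - 50) = 5313/4591 - 117 = -531834/4591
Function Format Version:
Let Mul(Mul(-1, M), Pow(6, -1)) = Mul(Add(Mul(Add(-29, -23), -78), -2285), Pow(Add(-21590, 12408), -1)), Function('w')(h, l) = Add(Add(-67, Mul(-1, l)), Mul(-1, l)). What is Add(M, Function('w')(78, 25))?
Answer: Rational(-531834, 4591) ≈ -115.84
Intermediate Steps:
Function('w')(h, l) = Add(-67, Mul(-2, l))
M = Rational(5313, 4591) (M = Mul(-6, Mul(Add(Mul(Add(-29, -23), -78), -2285), Pow(Add(-21590, 12408), -1))) = Mul(-6, Mul(Add(Mul(-52, -78), -2285), Pow(-9182, -1))) = Mul(-6, Mul(Add(4056, -2285), Rational(-1, 9182))) = Mul(-6, Mul(1771, Rational(-1, 9182))) = Mul(-6, Rational(-1771, 9182)) = Rational(5313, 4591) ≈ 1.1573)
Add(M, Function('w')(78, 25)) = Add(Rational(5313, 4591), Add(-67, Mul(-2, 25))) = Add(Rational(5313, 4591), Add(-67, -50)) = Add(Rational(5313, 4591), -117) = Rational(-531834, 4591)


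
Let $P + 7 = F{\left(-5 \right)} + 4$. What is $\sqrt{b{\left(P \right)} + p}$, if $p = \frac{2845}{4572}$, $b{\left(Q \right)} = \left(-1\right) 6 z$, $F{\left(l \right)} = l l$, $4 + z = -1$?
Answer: $\frac{\sqrt{17780635}}{762} \approx 5.5337$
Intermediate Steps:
$z = -5$ ($z = -4 - 1 = -5$)
$F{\left(l \right)} = l^{2}$
$P = 22$ ($P = -7 + \left(\left(-5\right)^{2} + 4\right) = -7 + \left(25 + 4\right) = -7 + 29 = 22$)
$b{\left(Q \right)} = 30$ ($b{\left(Q \right)} = \left(-1\right) 6 \left(-5\right) = \left(-6\right) \left(-5\right) = 30$)
$p = \frac{2845}{4572}$ ($p = 2845 \cdot \frac{1}{4572} = \frac{2845}{4572} \approx 0.62227$)
$\sqrt{b{\left(P \right)} + p} = \sqrt{30 + \frac{2845}{4572}} = \sqrt{\frac{140005}{4572}} = \frac{\sqrt{17780635}}{762}$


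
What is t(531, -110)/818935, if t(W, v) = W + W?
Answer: 1062/818935 ≈ 0.0012968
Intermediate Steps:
t(W, v) = 2*W
t(531, -110)/818935 = (2*531)/818935 = 1062*(1/818935) = 1062/818935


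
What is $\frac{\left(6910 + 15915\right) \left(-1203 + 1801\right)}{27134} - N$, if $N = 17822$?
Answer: $- \frac{234966399}{13567} \approx -17319.0$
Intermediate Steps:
$\frac{\left(6910 + 15915\right) \left(-1203 + 1801\right)}{27134} - N = \frac{\left(6910 + 15915\right) \left(-1203 + 1801\right)}{27134} - 17822 = 22825 \cdot 598 \cdot \frac{1}{27134} - 17822 = 13649350 \cdot \frac{1}{27134} - 17822 = \frac{6824675}{13567} - 17822 = - \frac{234966399}{13567}$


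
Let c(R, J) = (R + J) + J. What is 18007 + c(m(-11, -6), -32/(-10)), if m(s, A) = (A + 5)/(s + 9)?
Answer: 180139/10 ≈ 18014.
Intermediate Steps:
m(s, A) = (5 + A)/(9 + s)
c(R, J) = R + 2*J (c(R, J) = (J + R) + J = R + 2*J)
18007 + c(m(-11, -6), -32/(-10)) = 18007 + ((5 - 6)/(9 - 11) + 2*(-32/(-10))) = 18007 + (-1/(-2) + 2*(-32*(-⅒))) = 18007 + (-½*(-1) + 2*(16/5)) = 18007 + (½ + 32/5) = 18007 + 69/10 = 180139/10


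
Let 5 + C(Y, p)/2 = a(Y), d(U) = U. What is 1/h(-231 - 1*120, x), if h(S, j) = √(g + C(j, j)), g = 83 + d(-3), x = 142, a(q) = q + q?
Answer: √638/638 ≈ 0.039590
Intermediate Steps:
a(q) = 2*q
C(Y, p) = -10 + 4*Y (C(Y, p) = -10 + 2*(2*Y) = -10 + 4*Y)
g = 80 (g = 83 - 3 = 80)
h(S, j) = √(70 + 4*j) (h(S, j) = √(80 + (-10 + 4*j)) = √(70 + 4*j))
1/h(-231 - 1*120, x) = 1/(√(70 + 4*142)) = 1/(√(70 + 568)) = 1/(√638) = √638/638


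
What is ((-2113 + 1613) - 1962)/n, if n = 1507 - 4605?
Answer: 1231/1549 ≈ 0.79471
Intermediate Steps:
n = -3098
((-2113 + 1613) - 1962)/n = ((-2113 + 1613) - 1962)/(-3098) = (-500 - 1962)*(-1/3098) = -2462*(-1/3098) = 1231/1549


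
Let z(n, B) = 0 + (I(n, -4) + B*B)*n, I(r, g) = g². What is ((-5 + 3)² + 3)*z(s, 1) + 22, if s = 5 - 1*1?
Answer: 498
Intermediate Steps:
s = 4 (s = 5 - 1 = 4)
z(n, B) = n*(16 + B²) (z(n, B) = 0 + ((-4)² + B*B)*n = 0 + (16 + B²)*n = 0 + n*(16 + B²) = n*(16 + B²))
((-5 + 3)² + 3)*z(s, 1) + 22 = ((-5 + 3)² + 3)*(4*(16 + 1²)) + 22 = ((-2)² + 3)*(4*(16 + 1)) + 22 = (4 + 3)*(4*17) + 22 = 7*68 + 22 = 476 + 22 = 498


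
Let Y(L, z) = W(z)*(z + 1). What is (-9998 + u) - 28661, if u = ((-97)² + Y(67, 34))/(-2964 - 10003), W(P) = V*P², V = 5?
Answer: -501502962/12967 ≈ -38675.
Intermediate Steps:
W(P) = 5*P²
Y(L, z) = 5*z²*(1 + z) (Y(L, z) = (5*z²)*(z + 1) = (5*z²)*(1 + z) = 5*z²*(1 + z))
u = -211709/12967 (u = ((-97)² + 5*34²*(1 + 34))/(-2964 - 10003) = (9409 + 5*1156*35)/(-12967) = (9409 + 202300)*(-1/12967) = 211709*(-1/12967) = -211709/12967 ≈ -16.327)
(-9998 + u) - 28661 = (-9998 - 211709/12967) - 28661 = -129855775/12967 - 28661 = -501502962/12967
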